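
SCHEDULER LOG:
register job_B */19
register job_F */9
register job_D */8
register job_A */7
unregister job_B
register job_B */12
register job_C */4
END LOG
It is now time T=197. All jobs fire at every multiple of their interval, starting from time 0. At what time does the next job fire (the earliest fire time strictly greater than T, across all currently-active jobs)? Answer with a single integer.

Answer: 198

Derivation:
Op 1: register job_B */19 -> active={job_B:*/19}
Op 2: register job_F */9 -> active={job_B:*/19, job_F:*/9}
Op 3: register job_D */8 -> active={job_B:*/19, job_D:*/8, job_F:*/9}
Op 4: register job_A */7 -> active={job_A:*/7, job_B:*/19, job_D:*/8, job_F:*/9}
Op 5: unregister job_B -> active={job_A:*/7, job_D:*/8, job_F:*/9}
Op 6: register job_B */12 -> active={job_A:*/7, job_B:*/12, job_D:*/8, job_F:*/9}
Op 7: register job_C */4 -> active={job_A:*/7, job_B:*/12, job_C:*/4, job_D:*/8, job_F:*/9}
  job_A: interval 7, next fire after T=197 is 203
  job_B: interval 12, next fire after T=197 is 204
  job_C: interval 4, next fire after T=197 is 200
  job_D: interval 8, next fire after T=197 is 200
  job_F: interval 9, next fire after T=197 is 198
Earliest fire time = 198 (job job_F)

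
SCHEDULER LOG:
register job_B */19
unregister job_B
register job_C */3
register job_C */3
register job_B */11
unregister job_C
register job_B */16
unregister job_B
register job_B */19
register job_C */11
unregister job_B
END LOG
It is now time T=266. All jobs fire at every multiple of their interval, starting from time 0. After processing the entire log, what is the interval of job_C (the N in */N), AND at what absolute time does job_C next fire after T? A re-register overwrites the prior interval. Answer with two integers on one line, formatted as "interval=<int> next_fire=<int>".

Op 1: register job_B */19 -> active={job_B:*/19}
Op 2: unregister job_B -> active={}
Op 3: register job_C */3 -> active={job_C:*/3}
Op 4: register job_C */3 -> active={job_C:*/3}
Op 5: register job_B */11 -> active={job_B:*/11, job_C:*/3}
Op 6: unregister job_C -> active={job_B:*/11}
Op 7: register job_B */16 -> active={job_B:*/16}
Op 8: unregister job_B -> active={}
Op 9: register job_B */19 -> active={job_B:*/19}
Op 10: register job_C */11 -> active={job_B:*/19, job_C:*/11}
Op 11: unregister job_B -> active={job_C:*/11}
Final interval of job_C = 11
Next fire of job_C after T=266: (266//11+1)*11 = 275

Answer: interval=11 next_fire=275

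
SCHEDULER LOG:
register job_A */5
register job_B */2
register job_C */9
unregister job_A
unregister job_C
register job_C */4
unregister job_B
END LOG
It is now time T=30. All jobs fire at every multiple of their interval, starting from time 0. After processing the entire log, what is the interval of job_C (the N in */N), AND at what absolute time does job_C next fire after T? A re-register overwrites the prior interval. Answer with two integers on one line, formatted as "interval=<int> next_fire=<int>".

Op 1: register job_A */5 -> active={job_A:*/5}
Op 2: register job_B */2 -> active={job_A:*/5, job_B:*/2}
Op 3: register job_C */9 -> active={job_A:*/5, job_B:*/2, job_C:*/9}
Op 4: unregister job_A -> active={job_B:*/2, job_C:*/9}
Op 5: unregister job_C -> active={job_B:*/2}
Op 6: register job_C */4 -> active={job_B:*/2, job_C:*/4}
Op 7: unregister job_B -> active={job_C:*/4}
Final interval of job_C = 4
Next fire of job_C after T=30: (30//4+1)*4 = 32

Answer: interval=4 next_fire=32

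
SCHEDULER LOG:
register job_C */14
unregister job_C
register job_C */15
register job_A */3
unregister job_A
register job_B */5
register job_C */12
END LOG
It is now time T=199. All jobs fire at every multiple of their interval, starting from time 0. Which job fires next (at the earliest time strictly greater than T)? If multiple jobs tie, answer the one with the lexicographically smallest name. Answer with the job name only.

Op 1: register job_C */14 -> active={job_C:*/14}
Op 2: unregister job_C -> active={}
Op 3: register job_C */15 -> active={job_C:*/15}
Op 4: register job_A */3 -> active={job_A:*/3, job_C:*/15}
Op 5: unregister job_A -> active={job_C:*/15}
Op 6: register job_B */5 -> active={job_B:*/5, job_C:*/15}
Op 7: register job_C */12 -> active={job_B:*/5, job_C:*/12}
  job_B: interval 5, next fire after T=199 is 200
  job_C: interval 12, next fire after T=199 is 204
Earliest = 200, winner (lex tiebreak) = job_B

Answer: job_B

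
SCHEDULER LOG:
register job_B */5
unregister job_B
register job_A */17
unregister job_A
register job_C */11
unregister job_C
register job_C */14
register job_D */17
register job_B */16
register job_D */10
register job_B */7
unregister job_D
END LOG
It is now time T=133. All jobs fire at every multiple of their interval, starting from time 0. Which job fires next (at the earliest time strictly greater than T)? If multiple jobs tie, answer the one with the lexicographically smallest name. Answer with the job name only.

Answer: job_B

Derivation:
Op 1: register job_B */5 -> active={job_B:*/5}
Op 2: unregister job_B -> active={}
Op 3: register job_A */17 -> active={job_A:*/17}
Op 4: unregister job_A -> active={}
Op 5: register job_C */11 -> active={job_C:*/11}
Op 6: unregister job_C -> active={}
Op 7: register job_C */14 -> active={job_C:*/14}
Op 8: register job_D */17 -> active={job_C:*/14, job_D:*/17}
Op 9: register job_B */16 -> active={job_B:*/16, job_C:*/14, job_D:*/17}
Op 10: register job_D */10 -> active={job_B:*/16, job_C:*/14, job_D:*/10}
Op 11: register job_B */7 -> active={job_B:*/7, job_C:*/14, job_D:*/10}
Op 12: unregister job_D -> active={job_B:*/7, job_C:*/14}
  job_B: interval 7, next fire after T=133 is 140
  job_C: interval 14, next fire after T=133 is 140
Earliest = 140, winner (lex tiebreak) = job_B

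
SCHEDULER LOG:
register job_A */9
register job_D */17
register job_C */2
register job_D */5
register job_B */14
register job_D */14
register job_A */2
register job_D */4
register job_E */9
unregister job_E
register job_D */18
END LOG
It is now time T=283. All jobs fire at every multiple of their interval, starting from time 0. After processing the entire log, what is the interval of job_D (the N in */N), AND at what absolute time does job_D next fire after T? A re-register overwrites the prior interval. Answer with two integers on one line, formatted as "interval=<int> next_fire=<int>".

Answer: interval=18 next_fire=288

Derivation:
Op 1: register job_A */9 -> active={job_A:*/9}
Op 2: register job_D */17 -> active={job_A:*/9, job_D:*/17}
Op 3: register job_C */2 -> active={job_A:*/9, job_C:*/2, job_D:*/17}
Op 4: register job_D */5 -> active={job_A:*/9, job_C:*/2, job_D:*/5}
Op 5: register job_B */14 -> active={job_A:*/9, job_B:*/14, job_C:*/2, job_D:*/5}
Op 6: register job_D */14 -> active={job_A:*/9, job_B:*/14, job_C:*/2, job_D:*/14}
Op 7: register job_A */2 -> active={job_A:*/2, job_B:*/14, job_C:*/2, job_D:*/14}
Op 8: register job_D */4 -> active={job_A:*/2, job_B:*/14, job_C:*/2, job_D:*/4}
Op 9: register job_E */9 -> active={job_A:*/2, job_B:*/14, job_C:*/2, job_D:*/4, job_E:*/9}
Op 10: unregister job_E -> active={job_A:*/2, job_B:*/14, job_C:*/2, job_D:*/4}
Op 11: register job_D */18 -> active={job_A:*/2, job_B:*/14, job_C:*/2, job_D:*/18}
Final interval of job_D = 18
Next fire of job_D after T=283: (283//18+1)*18 = 288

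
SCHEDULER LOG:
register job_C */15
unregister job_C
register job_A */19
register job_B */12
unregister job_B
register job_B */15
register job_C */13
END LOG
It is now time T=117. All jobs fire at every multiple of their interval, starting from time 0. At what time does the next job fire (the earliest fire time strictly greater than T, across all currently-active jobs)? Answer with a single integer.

Op 1: register job_C */15 -> active={job_C:*/15}
Op 2: unregister job_C -> active={}
Op 3: register job_A */19 -> active={job_A:*/19}
Op 4: register job_B */12 -> active={job_A:*/19, job_B:*/12}
Op 5: unregister job_B -> active={job_A:*/19}
Op 6: register job_B */15 -> active={job_A:*/19, job_B:*/15}
Op 7: register job_C */13 -> active={job_A:*/19, job_B:*/15, job_C:*/13}
  job_A: interval 19, next fire after T=117 is 133
  job_B: interval 15, next fire after T=117 is 120
  job_C: interval 13, next fire after T=117 is 130
Earliest fire time = 120 (job job_B)

Answer: 120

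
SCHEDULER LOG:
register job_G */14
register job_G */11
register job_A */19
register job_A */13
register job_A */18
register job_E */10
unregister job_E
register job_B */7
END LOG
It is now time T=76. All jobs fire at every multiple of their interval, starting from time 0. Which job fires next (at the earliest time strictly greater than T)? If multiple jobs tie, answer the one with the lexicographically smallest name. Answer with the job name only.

Op 1: register job_G */14 -> active={job_G:*/14}
Op 2: register job_G */11 -> active={job_G:*/11}
Op 3: register job_A */19 -> active={job_A:*/19, job_G:*/11}
Op 4: register job_A */13 -> active={job_A:*/13, job_G:*/11}
Op 5: register job_A */18 -> active={job_A:*/18, job_G:*/11}
Op 6: register job_E */10 -> active={job_A:*/18, job_E:*/10, job_G:*/11}
Op 7: unregister job_E -> active={job_A:*/18, job_G:*/11}
Op 8: register job_B */7 -> active={job_A:*/18, job_B:*/7, job_G:*/11}
  job_A: interval 18, next fire after T=76 is 90
  job_B: interval 7, next fire after T=76 is 77
  job_G: interval 11, next fire after T=76 is 77
Earliest = 77, winner (lex tiebreak) = job_B

Answer: job_B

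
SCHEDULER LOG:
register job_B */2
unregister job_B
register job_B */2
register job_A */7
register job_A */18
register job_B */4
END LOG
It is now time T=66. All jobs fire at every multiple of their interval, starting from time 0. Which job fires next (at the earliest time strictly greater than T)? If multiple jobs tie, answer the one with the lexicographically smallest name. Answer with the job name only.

Answer: job_B

Derivation:
Op 1: register job_B */2 -> active={job_B:*/2}
Op 2: unregister job_B -> active={}
Op 3: register job_B */2 -> active={job_B:*/2}
Op 4: register job_A */7 -> active={job_A:*/7, job_B:*/2}
Op 5: register job_A */18 -> active={job_A:*/18, job_B:*/2}
Op 6: register job_B */4 -> active={job_A:*/18, job_B:*/4}
  job_A: interval 18, next fire after T=66 is 72
  job_B: interval 4, next fire after T=66 is 68
Earliest = 68, winner (lex tiebreak) = job_B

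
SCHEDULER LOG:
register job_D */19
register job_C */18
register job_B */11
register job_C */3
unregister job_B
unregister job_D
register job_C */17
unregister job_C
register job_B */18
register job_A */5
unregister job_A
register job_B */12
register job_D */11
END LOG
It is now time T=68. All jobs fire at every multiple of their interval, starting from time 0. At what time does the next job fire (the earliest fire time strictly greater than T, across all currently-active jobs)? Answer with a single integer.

Op 1: register job_D */19 -> active={job_D:*/19}
Op 2: register job_C */18 -> active={job_C:*/18, job_D:*/19}
Op 3: register job_B */11 -> active={job_B:*/11, job_C:*/18, job_D:*/19}
Op 4: register job_C */3 -> active={job_B:*/11, job_C:*/3, job_D:*/19}
Op 5: unregister job_B -> active={job_C:*/3, job_D:*/19}
Op 6: unregister job_D -> active={job_C:*/3}
Op 7: register job_C */17 -> active={job_C:*/17}
Op 8: unregister job_C -> active={}
Op 9: register job_B */18 -> active={job_B:*/18}
Op 10: register job_A */5 -> active={job_A:*/5, job_B:*/18}
Op 11: unregister job_A -> active={job_B:*/18}
Op 12: register job_B */12 -> active={job_B:*/12}
Op 13: register job_D */11 -> active={job_B:*/12, job_D:*/11}
  job_B: interval 12, next fire after T=68 is 72
  job_D: interval 11, next fire after T=68 is 77
Earliest fire time = 72 (job job_B)

Answer: 72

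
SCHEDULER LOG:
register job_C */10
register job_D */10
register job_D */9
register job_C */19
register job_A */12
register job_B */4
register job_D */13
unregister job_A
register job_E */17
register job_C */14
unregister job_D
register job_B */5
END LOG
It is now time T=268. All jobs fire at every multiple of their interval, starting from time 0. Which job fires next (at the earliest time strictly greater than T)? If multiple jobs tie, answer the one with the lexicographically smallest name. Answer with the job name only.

Answer: job_B

Derivation:
Op 1: register job_C */10 -> active={job_C:*/10}
Op 2: register job_D */10 -> active={job_C:*/10, job_D:*/10}
Op 3: register job_D */9 -> active={job_C:*/10, job_D:*/9}
Op 4: register job_C */19 -> active={job_C:*/19, job_D:*/9}
Op 5: register job_A */12 -> active={job_A:*/12, job_C:*/19, job_D:*/9}
Op 6: register job_B */4 -> active={job_A:*/12, job_B:*/4, job_C:*/19, job_D:*/9}
Op 7: register job_D */13 -> active={job_A:*/12, job_B:*/4, job_C:*/19, job_D:*/13}
Op 8: unregister job_A -> active={job_B:*/4, job_C:*/19, job_D:*/13}
Op 9: register job_E */17 -> active={job_B:*/4, job_C:*/19, job_D:*/13, job_E:*/17}
Op 10: register job_C */14 -> active={job_B:*/4, job_C:*/14, job_D:*/13, job_E:*/17}
Op 11: unregister job_D -> active={job_B:*/4, job_C:*/14, job_E:*/17}
Op 12: register job_B */5 -> active={job_B:*/5, job_C:*/14, job_E:*/17}
  job_B: interval 5, next fire after T=268 is 270
  job_C: interval 14, next fire after T=268 is 280
  job_E: interval 17, next fire after T=268 is 272
Earliest = 270, winner (lex tiebreak) = job_B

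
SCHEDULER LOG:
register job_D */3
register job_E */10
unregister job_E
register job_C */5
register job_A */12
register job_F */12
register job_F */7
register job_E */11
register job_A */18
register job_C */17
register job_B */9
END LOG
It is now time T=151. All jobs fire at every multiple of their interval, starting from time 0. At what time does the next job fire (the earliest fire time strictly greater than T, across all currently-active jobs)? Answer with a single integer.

Answer: 153

Derivation:
Op 1: register job_D */3 -> active={job_D:*/3}
Op 2: register job_E */10 -> active={job_D:*/3, job_E:*/10}
Op 3: unregister job_E -> active={job_D:*/3}
Op 4: register job_C */5 -> active={job_C:*/5, job_D:*/3}
Op 5: register job_A */12 -> active={job_A:*/12, job_C:*/5, job_D:*/3}
Op 6: register job_F */12 -> active={job_A:*/12, job_C:*/5, job_D:*/3, job_F:*/12}
Op 7: register job_F */7 -> active={job_A:*/12, job_C:*/5, job_D:*/3, job_F:*/7}
Op 8: register job_E */11 -> active={job_A:*/12, job_C:*/5, job_D:*/3, job_E:*/11, job_F:*/7}
Op 9: register job_A */18 -> active={job_A:*/18, job_C:*/5, job_D:*/3, job_E:*/11, job_F:*/7}
Op 10: register job_C */17 -> active={job_A:*/18, job_C:*/17, job_D:*/3, job_E:*/11, job_F:*/7}
Op 11: register job_B */9 -> active={job_A:*/18, job_B:*/9, job_C:*/17, job_D:*/3, job_E:*/11, job_F:*/7}
  job_A: interval 18, next fire after T=151 is 162
  job_B: interval 9, next fire after T=151 is 153
  job_C: interval 17, next fire after T=151 is 153
  job_D: interval 3, next fire after T=151 is 153
  job_E: interval 11, next fire after T=151 is 154
  job_F: interval 7, next fire after T=151 is 154
Earliest fire time = 153 (job job_B)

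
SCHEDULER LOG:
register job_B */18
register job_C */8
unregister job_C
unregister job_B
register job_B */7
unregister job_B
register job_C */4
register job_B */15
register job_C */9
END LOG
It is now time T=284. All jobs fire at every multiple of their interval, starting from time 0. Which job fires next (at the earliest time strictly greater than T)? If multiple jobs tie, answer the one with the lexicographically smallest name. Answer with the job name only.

Answer: job_B

Derivation:
Op 1: register job_B */18 -> active={job_B:*/18}
Op 2: register job_C */8 -> active={job_B:*/18, job_C:*/8}
Op 3: unregister job_C -> active={job_B:*/18}
Op 4: unregister job_B -> active={}
Op 5: register job_B */7 -> active={job_B:*/7}
Op 6: unregister job_B -> active={}
Op 7: register job_C */4 -> active={job_C:*/4}
Op 8: register job_B */15 -> active={job_B:*/15, job_C:*/4}
Op 9: register job_C */9 -> active={job_B:*/15, job_C:*/9}
  job_B: interval 15, next fire after T=284 is 285
  job_C: interval 9, next fire after T=284 is 288
Earliest = 285, winner (lex tiebreak) = job_B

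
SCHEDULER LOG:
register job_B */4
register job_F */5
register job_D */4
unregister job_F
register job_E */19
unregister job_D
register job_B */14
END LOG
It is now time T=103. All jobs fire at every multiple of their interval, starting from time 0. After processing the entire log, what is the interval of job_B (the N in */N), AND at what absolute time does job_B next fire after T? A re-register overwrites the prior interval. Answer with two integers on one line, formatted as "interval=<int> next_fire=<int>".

Op 1: register job_B */4 -> active={job_B:*/4}
Op 2: register job_F */5 -> active={job_B:*/4, job_F:*/5}
Op 3: register job_D */4 -> active={job_B:*/4, job_D:*/4, job_F:*/5}
Op 4: unregister job_F -> active={job_B:*/4, job_D:*/4}
Op 5: register job_E */19 -> active={job_B:*/4, job_D:*/4, job_E:*/19}
Op 6: unregister job_D -> active={job_B:*/4, job_E:*/19}
Op 7: register job_B */14 -> active={job_B:*/14, job_E:*/19}
Final interval of job_B = 14
Next fire of job_B after T=103: (103//14+1)*14 = 112

Answer: interval=14 next_fire=112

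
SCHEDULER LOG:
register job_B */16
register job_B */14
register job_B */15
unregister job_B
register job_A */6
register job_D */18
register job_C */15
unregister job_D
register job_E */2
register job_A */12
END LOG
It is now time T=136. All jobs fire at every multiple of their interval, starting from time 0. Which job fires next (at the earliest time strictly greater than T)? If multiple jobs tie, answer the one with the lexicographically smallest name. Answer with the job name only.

Op 1: register job_B */16 -> active={job_B:*/16}
Op 2: register job_B */14 -> active={job_B:*/14}
Op 3: register job_B */15 -> active={job_B:*/15}
Op 4: unregister job_B -> active={}
Op 5: register job_A */6 -> active={job_A:*/6}
Op 6: register job_D */18 -> active={job_A:*/6, job_D:*/18}
Op 7: register job_C */15 -> active={job_A:*/6, job_C:*/15, job_D:*/18}
Op 8: unregister job_D -> active={job_A:*/6, job_C:*/15}
Op 9: register job_E */2 -> active={job_A:*/6, job_C:*/15, job_E:*/2}
Op 10: register job_A */12 -> active={job_A:*/12, job_C:*/15, job_E:*/2}
  job_A: interval 12, next fire after T=136 is 144
  job_C: interval 15, next fire after T=136 is 150
  job_E: interval 2, next fire after T=136 is 138
Earliest = 138, winner (lex tiebreak) = job_E

Answer: job_E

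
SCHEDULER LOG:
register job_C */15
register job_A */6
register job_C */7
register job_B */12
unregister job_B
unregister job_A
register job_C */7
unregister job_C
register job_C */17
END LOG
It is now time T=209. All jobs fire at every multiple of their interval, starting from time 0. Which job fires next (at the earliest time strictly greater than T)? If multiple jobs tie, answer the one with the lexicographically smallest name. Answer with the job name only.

Answer: job_C

Derivation:
Op 1: register job_C */15 -> active={job_C:*/15}
Op 2: register job_A */6 -> active={job_A:*/6, job_C:*/15}
Op 3: register job_C */7 -> active={job_A:*/6, job_C:*/7}
Op 4: register job_B */12 -> active={job_A:*/6, job_B:*/12, job_C:*/7}
Op 5: unregister job_B -> active={job_A:*/6, job_C:*/7}
Op 6: unregister job_A -> active={job_C:*/7}
Op 7: register job_C */7 -> active={job_C:*/7}
Op 8: unregister job_C -> active={}
Op 9: register job_C */17 -> active={job_C:*/17}
  job_C: interval 17, next fire after T=209 is 221
Earliest = 221, winner (lex tiebreak) = job_C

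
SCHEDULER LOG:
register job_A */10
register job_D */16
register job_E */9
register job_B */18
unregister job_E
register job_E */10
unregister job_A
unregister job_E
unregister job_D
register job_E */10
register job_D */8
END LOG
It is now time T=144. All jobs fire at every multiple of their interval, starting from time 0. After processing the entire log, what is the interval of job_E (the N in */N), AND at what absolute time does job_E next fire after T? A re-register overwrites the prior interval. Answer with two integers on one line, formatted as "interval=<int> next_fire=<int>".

Answer: interval=10 next_fire=150

Derivation:
Op 1: register job_A */10 -> active={job_A:*/10}
Op 2: register job_D */16 -> active={job_A:*/10, job_D:*/16}
Op 3: register job_E */9 -> active={job_A:*/10, job_D:*/16, job_E:*/9}
Op 4: register job_B */18 -> active={job_A:*/10, job_B:*/18, job_D:*/16, job_E:*/9}
Op 5: unregister job_E -> active={job_A:*/10, job_B:*/18, job_D:*/16}
Op 6: register job_E */10 -> active={job_A:*/10, job_B:*/18, job_D:*/16, job_E:*/10}
Op 7: unregister job_A -> active={job_B:*/18, job_D:*/16, job_E:*/10}
Op 8: unregister job_E -> active={job_B:*/18, job_D:*/16}
Op 9: unregister job_D -> active={job_B:*/18}
Op 10: register job_E */10 -> active={job_B:*/18, job_E:*/10}
Op 11: register job_D */8 -> active={job_B:*/18, job_D:*/8, job_E:*/10}
Final interval of job_E = 10
Next fire of job_E after T=144: (144//10+1)*10 = 150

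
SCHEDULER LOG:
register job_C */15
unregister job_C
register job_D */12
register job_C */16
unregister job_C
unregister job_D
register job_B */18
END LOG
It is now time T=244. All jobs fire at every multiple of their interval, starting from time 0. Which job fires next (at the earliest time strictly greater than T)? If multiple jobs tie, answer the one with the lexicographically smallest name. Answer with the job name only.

Op 1: register job_C */15 -> active={job_C:*/15}
Op 2: unregister job_C -> active={}
Op 3: register job_D */12 -> active={job_D:*/12}
Op 4: register job_C */16 -> active={job_C:*/16, job_D:*/12}
Op 5: unregister job_C -> active={job_D:*/12}
Op 6: unregister job_D -> active={}
Op 7: register job_B */18 -> active={job_B:*/18}
  job_B: interval 18, next fire after T=244 is 252
Earliest = 252, winner (lex tiebreak) = job_B

Answer: job_B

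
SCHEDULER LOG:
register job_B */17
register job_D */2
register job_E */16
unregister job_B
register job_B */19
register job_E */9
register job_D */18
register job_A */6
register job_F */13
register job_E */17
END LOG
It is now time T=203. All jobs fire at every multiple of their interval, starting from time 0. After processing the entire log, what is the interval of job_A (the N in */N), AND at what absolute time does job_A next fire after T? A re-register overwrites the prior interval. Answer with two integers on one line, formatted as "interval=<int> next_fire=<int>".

Op 1: register job_B */17 -> active={job_B:*/17}
Op 2: register job_D */2 -> active={job_B:*/17, job_D:*/2}
Op 3: register job_E */16 -> active={job_B:*/17, job_D:*/2, job_E:*/16}
Op 4: unregister job_B -> active={job_D:*/2, job_E:*/16}
Op 5: register job_B */19 -> active={job_B:*/19, job_D:*/2, job_E:*/16}
Op 6: register job_E */9 -> active={job_B:*/19, job_D:*/2, job_E:*/9}
Op 7: register job_D */18 -> active={job_B:*/19, job_D:*/18, job_E:*/9}
Op 8: register job_A */6 -> active={job_A:*/6, job_B:*/19, job_D:*/18, job_E:*/9}
Op 9: register job_F */13 -> active={job_A:*/6, job_B:*/19, job_D:*/18, job_E:*/9, job_F:*/13}
Op 10: register job_E */17 -> active={job_A:*/6, job_B:*/19, job_D:*/18, job_E:*/17, job_F:*/13}
Final interval of job_A = 6
Next fire of job_A after T=203: (203//6+1)*6 = 204

Answer: interval=6 next_fire=204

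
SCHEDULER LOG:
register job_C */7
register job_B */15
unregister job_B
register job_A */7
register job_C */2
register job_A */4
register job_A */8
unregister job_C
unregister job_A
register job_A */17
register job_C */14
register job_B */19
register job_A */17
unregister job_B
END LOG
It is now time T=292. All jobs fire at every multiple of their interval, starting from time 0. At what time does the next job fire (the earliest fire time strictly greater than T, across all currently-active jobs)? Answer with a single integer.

Op 1: register job_C */7 -> active={job_C:*/7}
Op 2: register job_B */15 -> active={job_B:*/15, job_C:*/7}
Op 3: unregister job_B -> active={job_C:*/7}
Op 4: register job_A */7 -> active={job_A:*/7, job_C:*/7}
Op 5: register job_C */2 -> active={job_A:*/7, job_C:*/2}
Op 6: register job_A */4 -> active={job_A:*/4, job_C:*/2}
Op 7: register job_A */8 -> active={job_A:*/8, job_C:*/2}
Op 8: unregister job_C -> active={job_A:*/8}
Op 9: unregister job_A -> active={}
Op 10: register job_A */17 -> active={job_A:*/17}
Op 11: register job_C */14 -> active={job_A:*/17, job_C:*/14}
Op 12: register job_B */19 -> active={job_A:*/17, job_B:*/19, job_C:*/14}
Op 13: register job_A */17 -> active={job_A:*/17, job_B:*/19, job_C:*/14}
Op 14: unregister job_B -> active={job_A:*/17, job_C:*/14}
  job_A: interval 17, next fire after T=292 is 306
  job_C: interval 14, next fire after T=292 is 294
Earliest fire time = 294 (job job_C)

Answer: 294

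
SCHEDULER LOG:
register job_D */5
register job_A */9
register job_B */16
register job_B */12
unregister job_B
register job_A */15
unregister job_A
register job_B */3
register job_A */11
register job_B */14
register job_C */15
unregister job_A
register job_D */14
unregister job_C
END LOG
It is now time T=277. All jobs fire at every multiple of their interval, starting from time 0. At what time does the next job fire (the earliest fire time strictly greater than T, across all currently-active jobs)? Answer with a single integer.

Op 1: register job_D */5 -> active={job_D:*/5}
Op 2: register job_A */9 -> active={job_A:*/9, job_D:*/5}
Op 3: register job_B */16 -> active={job_A:*/9, job_B:*/16, job_D:*/5}
Op 4: register job_B */12 -> active={job_A:*/9, job_B:*/12, job_D:*/5}
Op 5: unregister job_B -> active={job_A:*/9, job_D:*/5}
Op 6: register job_A */15 -> active={job_A:*/15, job_D:*/5}
Op 7: unregister job_A -> active={job_D:*/5}
Op 8: register job_B */3 -> active={job_B:*/3, job_D:*/5}
Op 9: register job_A */11 -> active={job_A:*/11, job_B:*/3, job_D:*/5}
Op 10: register job_B */14 -> active={job_A:*/11, job_B:*/14, job_D:*/5}
Op 11: register job_C */15 -> active={job_A:*/11, job_B:*/14, job_C:*/15, job_D:*/5}
Op 12: unregister job_A -> active={job_B:*/14, job_C:*/15, job_D:*/5}
Op 13: register job_D */14 -> active={job_B:*/14, job_C:*/15, job_D:*/14}
Op 14: unregister job_C -> active={job_B:*/14, job_D:*/14}
  job_B: interval 14, next fire after T=277 is 280
  job_D: interval 14, next fire after T=277 is 280
Earliest fire time = 280 (job job_B)

Answer: 280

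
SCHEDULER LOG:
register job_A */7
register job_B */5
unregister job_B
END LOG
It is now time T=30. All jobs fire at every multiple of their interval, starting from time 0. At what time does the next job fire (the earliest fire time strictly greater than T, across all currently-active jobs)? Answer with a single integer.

Answer: 35

Derivation:
Op 1: register job_A */7 -> active={job_A:*/7}
Op 2: register job_B */5 -> active={job_A:*/7, job_B:*/5}
Op 3: unregister job_B -> active={job_A:*/7}
  job_A: interval 7, next fire after T=30 is 35
Earliest fire time = 35 (job job_A)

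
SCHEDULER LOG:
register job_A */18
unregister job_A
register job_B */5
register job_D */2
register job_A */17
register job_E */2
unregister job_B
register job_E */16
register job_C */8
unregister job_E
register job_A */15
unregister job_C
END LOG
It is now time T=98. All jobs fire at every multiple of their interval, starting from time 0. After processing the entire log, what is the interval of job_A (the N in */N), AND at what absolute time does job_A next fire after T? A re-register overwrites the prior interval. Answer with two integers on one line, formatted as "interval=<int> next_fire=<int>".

Op 1: register job_A */18 -> active={job_A:*/18}
Op 2: unregister job_A -> active={}
Op 3: register job_B */5 -> active={job_B:*/5}
Op 4: register job_D */2 -> active={job_B:*/5, job_D:*/2}
Op 5: register job_A */17 -> active={job_A:*/17, job_B:*/5, job_D:*/2}
Op 6: register job_E */2 -> active={job_A:*/17, job_B:*/5, job_D:*/2, job_E:*/2}
Op 7: unregister job_B -> active={job_A:*/17, job_D:*/2, job_E:*/2}
Op 8: register job_E */16 -> active={job_A:*/17, job_D:*/2, job_E:*/16}
Op 9: register job_C */8 -> active={job_A:*/17, job_C:*/8, job_D:*/2, job_E:*/16}
Op 10: unregister job_E -> active={job_A:*/17, job_C:*/8, job_D:*/2}
Op 11: register job_A */15 -> active={job_A:*/15, job_C:*/8, job_D:*/2}
Op 12: unregister job_C -> active={job_A:*/15, job_D:*/2}
Final interval of job_A = 15
Next fire of job_A after T=98: (98//15+1)*15 = 105

Answer: interval=15 next_fire=105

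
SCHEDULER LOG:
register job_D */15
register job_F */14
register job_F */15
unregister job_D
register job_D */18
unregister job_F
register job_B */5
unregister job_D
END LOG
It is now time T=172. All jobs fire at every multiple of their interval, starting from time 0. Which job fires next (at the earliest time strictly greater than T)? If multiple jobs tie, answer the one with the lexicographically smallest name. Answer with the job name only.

Op 1: register job_D */15 -> active={job_D:*/15}
Op 2: register job_F */14 -> active={job_D:*/15, job_F:*/14}
Op 3: register job_F */15 -> active={job_D:*/15, job_F:*/15}
Op 4: unregister job_D -> active={job_F:*/15}
Op 5: register job_D */18 -> active={job_D:*/18, job_F:*/15}
Op 6: unregister job_F -> active={job_D:*/18}
Op 7: register job_B */5 -> active={job_B:*/5, job_D:*/18}
Op 8: unregister job_D -> active={job_B:*/5}
  job_B: interval 5, next fire after T=172 is 175
Earliest = 175, winner (lex tiebreak) = job_B

Answer: job_B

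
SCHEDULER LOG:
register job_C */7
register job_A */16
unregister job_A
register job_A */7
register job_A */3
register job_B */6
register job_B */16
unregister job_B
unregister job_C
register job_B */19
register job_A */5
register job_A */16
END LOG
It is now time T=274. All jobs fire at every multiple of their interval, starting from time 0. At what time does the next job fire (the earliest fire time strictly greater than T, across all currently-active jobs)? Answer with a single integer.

Answer: 285

Derivation:
Op 1: register job_C */7 -> active={job_C:*/7}
Op 2: register job_A */16 -> active={job_A:*/16, job_C:*/7}
Op 3: unregister job_A -> active={job_C:*/7}
Op 4: register job_A */7 -> active={job_A:*/7, job_C:*/7}
Op 5: register job_A */3 -> active={job_A:*/3, job_C:*/7}
Op 6: register job_B */6 -> active={job_A:*/3, job_B:*/6, job_C:*/7}
Op 7: register job_B */16 -> active={job_A:*/3, job_B:*/16, job_C:*/7}
Op 8: unregister job_B -> active={job_A:*/3, job_C:*/7}
Op 9: unregister job_C -> active={job_A:*/3}
Op 10: register job_B */19 -> active={job_A:*/3, job_B:*/19}
Op 11: register job_A */5 -> active={job_A:*/5, job_B:*/19}
Op 12: register job_A */16 -> active={job_A:*/16, job_B:*/19}
  job_A: interval 16, next fire after T=274 is 288
  job_B: interval 19, next fire after T=274 is 285
Earliest fire time = 285 (job job_B)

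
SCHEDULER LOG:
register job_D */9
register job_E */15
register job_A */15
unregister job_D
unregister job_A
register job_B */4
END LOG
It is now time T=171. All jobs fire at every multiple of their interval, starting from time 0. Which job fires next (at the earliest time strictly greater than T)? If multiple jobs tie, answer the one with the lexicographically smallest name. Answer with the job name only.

Answer: job_B

Derivation:
Op 1: register job_D */9 -> active={job_D:*/9}
Op 2: register job_E */15 -> active={job_D:*/9, job_E:*/15}
Op 3: register job_A */15 -> active={job_A:*/15, job_D:*/9, job_E:*/15}
Op 4: unregister job_D -> active={job_A:*/15, job_E:*/15}
Op 5: unregister job_A -> active={job_E:*/15}
Op 6: register job_B */4 -> active={job_B:*/4, job_E:*/15}
  job_B: interval 4, next fire after T=171 is 172
  job_E: interval 15, next fire after T=171 is 180
Earliest = 172, winner (lex tiebreak) = job_B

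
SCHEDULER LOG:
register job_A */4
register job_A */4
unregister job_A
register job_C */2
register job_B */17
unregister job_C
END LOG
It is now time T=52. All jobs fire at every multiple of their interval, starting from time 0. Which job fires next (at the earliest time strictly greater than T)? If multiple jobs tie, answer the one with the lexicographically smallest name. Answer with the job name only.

Answer: job_B

Derivation:
Op 1: register job_A */4 -> active={job_A:*/4}
Op 2: register job_A */4 -> active={job_A:*/4}
Op 3: unregister job_A -> active={}
Op 4: register job_C */2 -> active={job_C:*/2}
Op 5: register job_B */17 -> active={job_B:*/17, job_C:*/2}
Op 6: unregister job_C -> active={job_B:*/17}
  job_B: interval 17, next fire after T=52 is 68
Earliest = 68, winner (lex tiebreak) = job_B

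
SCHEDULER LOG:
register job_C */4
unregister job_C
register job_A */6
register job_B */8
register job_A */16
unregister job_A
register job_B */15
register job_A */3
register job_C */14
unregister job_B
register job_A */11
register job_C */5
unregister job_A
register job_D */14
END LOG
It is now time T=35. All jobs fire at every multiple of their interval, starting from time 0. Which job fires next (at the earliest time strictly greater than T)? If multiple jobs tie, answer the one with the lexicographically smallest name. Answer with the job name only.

Op 1: register job_C */4 -> active={job_C:*/4}
Op 2: unregister job_C -> active={}
Op 3: register job_A */6 -> active={job_A:*/6}
Op 4: register job_B */8 -> active={job_A:*/6, job_B:*/8}
Op 5: register job_A */16 -> active={job_A:*/16, job_B:*/8}
Op 6: unregister job_A -> active={job_B:*/8}
Op 7: register job_B */15 -> active={job_B:*/15}
Op 8: register job_A */3 -> active={job_A:*/3, job_B:*/15}
Op 9: register job_C */14 -> active={job_A:*/3, job_B:*/15, job_C:*/14}
Op 10: unregister job_B -> active={job_A:*/3, job_C:*/14}
Op 11: register job_A */11 -> active={job_A:*/11, job_C:*/14}
Op 12: register job_C */5 -> active={job_A:*/11, job_C:*/5}
Op 13: unregister job_A -> active={job_C:*/5}
Op 14: register job_D */14 -> active={job_C:*/5, job_D:*/14}
  job_C: interval 5, next fire after T=35 is 40
  job_D: interval 14, next fire after T=35 is 42
Earliest = 40, winner (lex tiebreak) = job_C

Answer: job_C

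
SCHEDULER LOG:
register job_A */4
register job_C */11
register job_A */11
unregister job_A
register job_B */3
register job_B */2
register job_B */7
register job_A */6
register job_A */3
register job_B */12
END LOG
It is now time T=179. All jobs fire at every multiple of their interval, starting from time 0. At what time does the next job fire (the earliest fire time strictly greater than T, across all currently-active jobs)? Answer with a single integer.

Answer: 180

Derivation:
Op 1: register job_A */4 -> active={job_A:*/4}
Op 2: register job_C */11 -> active={job_A:*/4, job_C:*/11}
Op 3: register job_A */11 -> active={job_A:*/11, job_C:*/11}
Op 4: unregister job_A -> active={job_C:*/11}
Op 5: register job_B */3 -> active={job_B:*/3, job_C:*/11}
Op 6: register job_B */2 -> active={job_B:*/2, job_C:*/11}
Op 7: register job_B */7 -> active={job_B:*/7, job_C:*/11}
Op 8: register job_A */6 -> active={job_A:*/6, job_B:*/7, job_C:*/11}
Op 9: register job_A */3 -> active={job_A:*/3, job_B:*/7, job_C:*/11}
Op 10: register job_B */12 -> active={job_A:*/3, job_B:*/12, job_C:*/11}
  job_A: interval 3, next fire after T=179 is 180
  job_B: interval 12, next fire after T=179 is 180
  job_C: interval 11, next fire after T=179 is 187
Earliest fire time = 180 (job job_A)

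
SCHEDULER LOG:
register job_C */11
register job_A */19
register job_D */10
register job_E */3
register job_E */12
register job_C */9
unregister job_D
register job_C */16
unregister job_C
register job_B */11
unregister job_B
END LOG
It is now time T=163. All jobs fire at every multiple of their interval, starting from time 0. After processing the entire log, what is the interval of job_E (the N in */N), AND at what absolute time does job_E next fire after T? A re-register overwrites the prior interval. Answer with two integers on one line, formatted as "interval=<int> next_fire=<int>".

Answer: interval=12 next_fire=168

Derivation:
Op 1: register job_C */11 -> active={job_C:*/11}
Op 2: register job_A */19 -> active={job_A:*/19, job_C:*/11}
Op 3: register job_D */10 -> active={job_A:*/19, job_C:*/11, job_D:*/10}
Op 4: register job_E */3 -> active={job_A:*/19, job_C:*/11, job_D:*/10, job_E:*/3}
Op 5: register job_E */12 -> active={job_A:*/19, job_C:*/11, job_D:*/10, job_E:*/12}
Op 6: register job_C */9 -> active={job_A:*/19, job_C:*/9, job_D:*/10, job_E:*/12}
Op 7: unregister job_D -> active={job_A:*/19, job_C:*/9, job_E:*/12}
Op 8: register job_C */16 -> active={job_A:*/19, job_C:*/16, job_E:*/12}
Op 9: unregister job_C -> active={job_A:*/19, job_E:*/12}
Op 10: register job_B */11 -> active={job_A:*/19, job_B:*/11, job_E:*/12}
Op 11: unregister job_B -> active={job_A:*/19, job_E:*/12}
Final interval of job_E = 12
Next fire of job_E after T=163: (163//12+1)*12 = 168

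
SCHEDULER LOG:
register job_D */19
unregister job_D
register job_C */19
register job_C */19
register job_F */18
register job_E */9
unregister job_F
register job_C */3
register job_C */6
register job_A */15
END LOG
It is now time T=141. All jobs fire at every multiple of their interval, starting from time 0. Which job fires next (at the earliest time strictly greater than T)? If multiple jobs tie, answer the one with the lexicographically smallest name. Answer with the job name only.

Answer: job_C

Derivation:
Op 1: register job_D */19 -> active={job_D:*/19}
Op 2: unregister job_D -> active={}
Op 3: register job_C */19 -> active={job_C:*/19}
Op 4: register job_C */19 -> active={job_C:*/19}
Op 5: register job_F */18 -> active={job_C:*/19, job_F:*/18}
Op 6: register job_E */9 -> active={job_C:*/19, job_E:*/9, job_F:*/18}
Op 7: unregister job_F -> active={job_C:*/19, job_E:*/9}
Op 8: register job_C */3 -> active={job_C:*/3, job_E:*/9}
Op 9: register job_C */6 -> active={job_C:*/6, job_E:*/9}
Op 10: register job_A */15 -> active={job_A:*/15, job_C:*/6, job_E:*/9}
  job_A: interval 15, next fire after T=141 is 150
  job_C: interval 6, next fire after T=141 is 144
  job_E: interval 9, next fire after T=141 is 144
Earliest = 144, winner (lex tiebreak) = job_C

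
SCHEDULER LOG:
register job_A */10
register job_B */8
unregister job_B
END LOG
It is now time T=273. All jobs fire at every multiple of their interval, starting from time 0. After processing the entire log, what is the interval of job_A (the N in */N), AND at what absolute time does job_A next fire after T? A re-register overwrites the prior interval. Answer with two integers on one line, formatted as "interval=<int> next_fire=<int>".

Op 1: register job_A */10 -> active={job_A:*/10}
Op 2: register job_B */8 -> active={job_A:*/10, job_B:*/8}
Op 3: unregister job_B -> active={job_A:*/10}
Final interval of job_A = 10
Next fire of job_A after T=273: (273//10+1)*10 = 280

Answer: interval=10 next_fire=280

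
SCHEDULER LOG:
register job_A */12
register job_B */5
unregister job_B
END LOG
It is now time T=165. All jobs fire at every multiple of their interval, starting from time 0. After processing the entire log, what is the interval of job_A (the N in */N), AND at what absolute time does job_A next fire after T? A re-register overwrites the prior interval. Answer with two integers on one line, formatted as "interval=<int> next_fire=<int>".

Op 1: register job_A */12 -> active={job_A:*/12}
Op 2: register job_B */5 -> active={job_A:*/12, job_B:*/5}
Op 3: unregister job_B -> active={job_A:*/12}
Final interval of job_A = 12
Next fire of job_A after T=165: (165//12+1)*12 = 168

Answer: interval=12 next_fire=168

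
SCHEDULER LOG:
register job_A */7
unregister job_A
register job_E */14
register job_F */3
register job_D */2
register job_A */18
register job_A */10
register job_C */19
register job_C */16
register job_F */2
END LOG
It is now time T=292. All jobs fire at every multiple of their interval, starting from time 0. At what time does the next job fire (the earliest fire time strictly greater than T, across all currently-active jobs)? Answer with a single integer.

Op 1: register job_A */7 -> active={job_A:*/7}
Op 2: unregister job_A -> active={}
Op 3: register job_E */14 -> active={job_E:*/14}
Op 4: register job_F */3 -> active={job_E:*/14, job_F:*/3}
Op 5: register job_D */2 -> active={job_D:*/2, job_E:*/14, job_F:*/3}
Op 6: register job_A */18 -> active={job_A:*/18, job_D:*/2, job_E:*/14, job_F:*/3}
Op 7: register job_A */10 -> active={job_A:*/10, job_D:*/2, job_E:*/14, job_F:*/3}
Op 8: register job_C */19 -> active={job_A:*/10, job_C:*/19, job_D:*/2, job_E:*/14, job_F:*/3}
Op 9: register job_C */16 -> active={job_A:*/10, job_C:*/16, job_D:*/2, job_E:*/14, job_F:*/3}
Op 10: register job_F */2 -> active={job_A:*/10, job_C:*/16, job_D:*/2, job_E:*/14, job_F:*/2}
  job_A: interval 10, next fire after T=292 is 300
  job_C: interval 16, next fire after T=292 is 304
  job_D: interval 2, next fire after T=292 is 294
  job_E: interval 14, next fire after T=292 is 294
  job_F: interval 2, next fire after T=292 is 294
Earliest fire time = 294 (job job_D)

Answer: 294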